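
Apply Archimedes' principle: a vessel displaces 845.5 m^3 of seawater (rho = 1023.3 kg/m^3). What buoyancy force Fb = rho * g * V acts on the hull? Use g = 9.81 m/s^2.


Formula: Fb = rho * g * V
Substituting: Fb = 1023.3 * 9.81 * 845.5
Intermediate: 1023.3 * 9.81 = 10038.573
Result: Fb = 10038.573 * 845.5 ≈ 8487600 N (5 s.f.)

8487600 N


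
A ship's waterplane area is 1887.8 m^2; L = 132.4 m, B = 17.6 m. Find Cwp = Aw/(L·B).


Formula: Cwp = Aw / (L * B)
Step 1 — L * B = 132.4 * 17.6 = 2330.24 m^2
Step 2 — Cwp = 1887.8 / 2330.24 ≈ 0.81013 (5 s.f.)

0.81013


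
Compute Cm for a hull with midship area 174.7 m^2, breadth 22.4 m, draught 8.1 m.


Formula: Cm = Am / (B * T)
Step 1 — B * T = 22.4 * 8.1 = 181.44 m^2
Step 2 — Cm = 174.7 / 181.44 ≈ 0.96285 (5 s.f.)

0.96285


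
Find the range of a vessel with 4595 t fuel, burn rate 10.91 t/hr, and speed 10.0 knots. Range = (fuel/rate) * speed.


Formula: endurance = fuel / rate; range = endurance * speed
Step 1 — endurance = 4595 / 10.91 = 421.1732 hours
Step 2 — range = 421.1732 * 10.0 ≈ 4211.7 nautical miles (5 s.f.)

4211.7 NM


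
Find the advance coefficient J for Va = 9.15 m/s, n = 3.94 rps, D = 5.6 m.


Formula: J = Va / (n * D)
Step 1 — n * D = 3.94 * 5.6 = 22.064
Step 2 — J = 9.15 / 22.064 ≈ 0.41470 (5 s.f.)

0.41470


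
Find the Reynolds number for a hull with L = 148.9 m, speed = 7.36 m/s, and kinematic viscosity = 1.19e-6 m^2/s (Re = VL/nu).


Formula: Re = V * L / nu
Step 1 — V * L = 7.36 * 148.9 = 1095.904 m^2/s
Step 2 — Re = 1095.904 / 1.19e-6 = 9.21e+08

9.21e+08


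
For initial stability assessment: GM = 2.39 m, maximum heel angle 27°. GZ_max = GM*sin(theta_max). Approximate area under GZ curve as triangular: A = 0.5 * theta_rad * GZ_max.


Formula: GZ_max = GM * sin(theta); Area = 0.5 * theta_rad * GZ_max
Step 1 — GZ_max = 2.39 * sin(27°) = 2.39 * 0.45399 = 1.085036 m
Step 2 — theta_rad = 27 * pi/180 = 0.471239 rad
Step 3 — Area = 0.5 * 0.471239 * 1.085036 ≈ 0.25566 m·rad (5 s.f.)

0.25566 m·rad


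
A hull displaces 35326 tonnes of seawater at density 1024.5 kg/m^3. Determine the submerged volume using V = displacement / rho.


Formula: V = mass / rho
Step 1 — convert tonnes to kg: 35326 t * 1000 = 35326000 kg
Step 2 — V = 35326000 / 1024.5 ≈ 34481 m^3 (5 s.f.)

34481 m^3


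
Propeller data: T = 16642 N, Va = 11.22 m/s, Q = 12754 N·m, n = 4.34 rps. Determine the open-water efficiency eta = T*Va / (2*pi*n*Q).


Formula: eta = T * Va / (2 * pi * n * Q)
Step 1 — numerator = T * Va = 16642 * 11.22 = 186723.24
Step 2 — 2 * pi * n = 2 * pi * 4.34 = 27.269024
Step 3 — denominator = 27.269024 * 12754 = 347789.13
Step 4 — eta = 186723.24 / 347789.13 ≈ 0.53689 (5 s.f.)

0.53689


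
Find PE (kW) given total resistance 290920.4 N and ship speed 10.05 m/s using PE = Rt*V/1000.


Formula: PE = Rt * V / 1000 (kW)
Step 1 — PE (W) = 290920.4 * 10.05 = 2923750.02 W
Step 2 — PE (kW) = 2923750.02 / 1000 ≈ 2923.8 kW (5 s.f.)

2923.8 kW


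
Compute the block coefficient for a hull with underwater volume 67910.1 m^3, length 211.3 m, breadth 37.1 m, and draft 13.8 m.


Formula: Cb = V / (L * B * T)
Step 1 — L * B * T = 211.3 * 37.1 * 13.8 = 108181.374 m^3
Step 2 — Cb = 67910.1 / 108181.374 ≈ 0.62774 (5 s.f.)

0.62774


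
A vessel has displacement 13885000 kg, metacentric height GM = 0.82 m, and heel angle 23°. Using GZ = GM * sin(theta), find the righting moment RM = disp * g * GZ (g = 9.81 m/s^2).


Formula: GZ = GM * sin(theta); RM = disp * g * GZ
Step 1 — GZ = 0.82 * sin(23°) = 0.82 * 0.390731 = 0.320399 m
Step 2 — RM = 13885000 * 9.81 * 0.320399 ≈ 43642000 N·m (5 s.f.)

43642000 N·m


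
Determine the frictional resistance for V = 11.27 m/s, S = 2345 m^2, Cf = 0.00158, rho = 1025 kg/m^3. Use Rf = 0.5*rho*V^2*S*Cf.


Formula: Rf = 0.5 * rho * V^2 * S * Cf
Step 1 — V^2 = 11.27^2 = 127.0129
Step 2 — 0.5 * rho * V^2 = 0.5 * 1025 * 127.0129 = 65094.11125
Step 3 — Rf = 65094.11125 * 2345 * 0.00158 ≈ 241180 N (5 s.f.)

241180 N


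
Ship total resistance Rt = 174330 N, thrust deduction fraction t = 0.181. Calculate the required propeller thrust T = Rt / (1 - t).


Formula: T = Rt / (1 - t)
Step 1 — (1 - t) = 1 - 0.181 = 0.819
Step 2 — T = 174330 / 0.819 ≈ 212860 N (5 s.f.)

212860 N


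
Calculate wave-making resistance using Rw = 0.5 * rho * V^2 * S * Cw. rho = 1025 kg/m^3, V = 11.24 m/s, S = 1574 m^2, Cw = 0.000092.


Formula: Rw = 0.5 * rho * V^2 * S * Cw
Step 1 — V^2 = 11.24^2 = 126.3376
Step 2 — 0.5 * rho * V^2 = 0.5 * 1025 * 126.3376 = 64748.02
Step 3 — Rw = 64748.02 * 1574 * 0.000092 ≈ 9376.0 N (5 s.f.)

9376.0 N


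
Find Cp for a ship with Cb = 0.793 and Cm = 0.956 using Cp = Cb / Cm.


Formula: Cp = Cb / Cm
Substituting: Cp = 0.793 / 0.956
Result: Cp ≈ 0.82950 (5 s.f.)

0.82950


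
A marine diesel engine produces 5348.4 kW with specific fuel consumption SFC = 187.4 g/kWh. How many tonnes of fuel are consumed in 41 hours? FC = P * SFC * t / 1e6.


Formula: FC (tonnes) = P * SFC * t / 1,000,000
Step 1 — P * SFC * t = 5348.4 * 187.4 * 41 = 41093896.56 g
Step 2 — FC (tonnes) = 41093896.56 / 1,000,000 ≈ 41.094 tonnes (5 s.f.)

41.094 tonnes


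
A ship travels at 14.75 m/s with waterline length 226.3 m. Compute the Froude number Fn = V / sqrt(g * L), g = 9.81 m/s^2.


Formula: Fn = V / sqrt(g * L)
Step 1 — g * L = 9.81 * 226.3 = 2220.003
Step 2 — sqrt(g * L) = sqrt(2220.003) = 47.116908
Step 3 — Fn = 14.75 / 47.116908 ≈ 0.31305 (5 s.f.)

0.31305


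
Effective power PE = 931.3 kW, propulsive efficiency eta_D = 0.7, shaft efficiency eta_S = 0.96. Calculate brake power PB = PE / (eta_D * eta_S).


Formula: PB = PE / (eta_D * eta_S)
Step 1 — combined efficiency = eta_D * eta_S = 0.7 * 0.96 = 0.672
Step 2 — PB = 931.3 / 0.672 ≈ 1385.9 kW (5 s.f.)

1385.9 kW


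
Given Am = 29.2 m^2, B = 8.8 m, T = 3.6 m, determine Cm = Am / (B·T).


Formula: Cm = Am / (B * T)
Step 1 — B * T = 8.8 * 3.6 = 31.68 m^2
Step 2 — Cm = 29.2 / 31.68 ≈ 0.92172 (5 s.f.)

0.92172


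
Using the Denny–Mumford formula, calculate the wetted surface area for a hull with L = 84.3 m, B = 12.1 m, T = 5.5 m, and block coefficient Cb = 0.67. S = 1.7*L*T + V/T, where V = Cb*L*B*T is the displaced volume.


Formula: S = 1.7*L*T + V/T with V = Cb*L*B*T, i.e. S = L * (1.7*T + Cb*B)
Step 1 — 1.7*T = 1.7 * 5.5 = 9.35 m
Step 2 — Cb*B = 0.67 * 12.1 = 8.107 m
Step 3 — 1.7*T + Cb*B = 9.35 + 8.107 = 17.457 m
Step 4 — S = 84.3 * 17.457 ≈ 1471.6 m^2 (5 s.f.)

1471.6 m^2


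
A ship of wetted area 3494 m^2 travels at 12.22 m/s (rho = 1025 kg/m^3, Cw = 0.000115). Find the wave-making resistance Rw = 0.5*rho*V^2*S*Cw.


Formula: Rw = 0.5 * rho * V^2 * S * Cw
Step 1 — V^2 = 12.22^2 = 149.3284
Step 2 — 0.5 * rho * V^2 = 0.5 * 1025 * 149.3284 = 76530.805
Step 3 — Rw = 76530.805 * 3494 * 0.000115 ≈ 30751 N (5 s.f.)

30751 N


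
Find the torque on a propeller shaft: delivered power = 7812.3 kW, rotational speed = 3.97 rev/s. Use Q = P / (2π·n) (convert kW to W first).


Formula: Q = P_W / (2 * pi * n)
Step 1 — P_W = 7812.3 kW * 1000 = 7812300.0 W
Step 2 — 2 * pi * n = 2 * pi * 3.97 = 24.944246
Step 3 — Q = 7812300.0 / 24.944246 ≈ 313190 N·m (5 s.f.)

313190 N·m


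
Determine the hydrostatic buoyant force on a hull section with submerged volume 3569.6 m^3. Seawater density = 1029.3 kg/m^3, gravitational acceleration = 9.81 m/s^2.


Formula: Fb = rho * g * V
Substituting: Fb = 1029.3 * 9.81 * 3569.6
Intermediate: 1029.3 * 9.81 = 10097.433
Result: Fb = 10097.433 * 3569.6 ≈ 36044000 N (5 s.f.)

36044000 N


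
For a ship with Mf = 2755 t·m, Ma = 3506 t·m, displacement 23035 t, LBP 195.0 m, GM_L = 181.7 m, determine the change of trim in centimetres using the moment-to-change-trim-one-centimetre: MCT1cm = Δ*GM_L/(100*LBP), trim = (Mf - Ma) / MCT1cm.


Formula: net trimming moment = Mf - Ma; MCT1cm = Δ*GM_L/(100*LBP); trim = net moment / MCT1cm
Step 1 — net trimming moment = 2755 - 3506 = -751 t·m
Step 2 — MCT1cm = 23035 * 181.7 / (100 * 195.0) = 214.6389 t·m/cm
Step 3 — trim = -751 / 214.6389 ≈ -3.4989 cm (5 s.f.)

-3.4989 cm


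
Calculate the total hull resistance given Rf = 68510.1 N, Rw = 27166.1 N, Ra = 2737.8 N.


Formula: Rt = Rf + Rw + Ra
Substituting: Rt = 68510.1 + 27166.1 + 2737.8
Result: Rt = 98414.0 N

98414.0 N


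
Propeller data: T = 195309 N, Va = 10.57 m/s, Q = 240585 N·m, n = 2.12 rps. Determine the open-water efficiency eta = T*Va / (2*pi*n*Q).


Formula: eta = T * Va / (2 * pi * n * Q)
Step 1 — numerator = T * Va = 195309 * 10.57 = 2064416.13
Step 2 — 2 * pi * n = 2 * pi * 2.12 = 13.320353
Step 3 — denominator = 13.320353 * 240585 = 3204677.13
Step 4 — eta = 2064416.13 / 3204677.13 ≈ 0.64419 (5 s.f.)

0.64419


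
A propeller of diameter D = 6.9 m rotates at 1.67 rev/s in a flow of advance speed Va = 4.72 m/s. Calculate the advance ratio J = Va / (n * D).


Formula: J = Va / (n * D)
Step 1 — n * D = 1.67 * 6.9 = 11.523
Step 2 — J = 4.72 / 11.523 ≈ 0.40962 (5 s.f.)

0.40962


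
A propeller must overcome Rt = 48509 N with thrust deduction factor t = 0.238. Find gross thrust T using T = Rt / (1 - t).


Formula: T = Rt / (1 - t)
Step 1 — (1 - t) = 1 - 0.238 = 0.762
Step 2 — T = 48509 / 0.762 ≈ 63660 N (5 s.f.)

63660 N


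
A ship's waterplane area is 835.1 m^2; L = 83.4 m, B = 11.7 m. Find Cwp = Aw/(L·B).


Formula: Cwp = Aw / (L * B)
Step 1 — L * B = 83.4 * 11.7 = 975.78 m^2
Step 2 — Cwp = 835.1 / 975.78 ≈ 0.85583 (5 s.f.)

0.85583


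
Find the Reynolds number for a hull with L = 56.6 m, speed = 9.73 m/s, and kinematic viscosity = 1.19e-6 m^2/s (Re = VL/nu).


Formula: Re = V * L / nu
Step 1 — V * L = 9.73 * 56.6 = 550.718 m^2/s
Step 2 — Re = 550.718 / 1.19e-6 = 4.63e+08

4.63e+08


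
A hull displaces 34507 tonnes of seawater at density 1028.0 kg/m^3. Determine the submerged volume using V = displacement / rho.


Formula: V = mass / rho
Step 1 — convert tonnes to kg: 34507 t * 1000 = 34507000 kg
Step 2 — V = 34507000 / 1028.0 ≈ 33567 m^3 (5 s.f.)

33567 m^3


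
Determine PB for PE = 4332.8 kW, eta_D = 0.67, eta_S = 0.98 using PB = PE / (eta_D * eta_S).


Formula: PB = PE / (eta_D * eta_S)
Step 1 — combined efficiency = eta_D * eta_S = 0.67 * 0.98 = 0.6566
Step 2 — PB = 4332.8 / 0.6566 ≈ 6598.8 kW (5 s.f.)

6598.8 kW


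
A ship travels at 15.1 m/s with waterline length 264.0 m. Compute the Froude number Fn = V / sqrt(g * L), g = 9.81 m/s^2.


Formula: Fn = V / sqrt(g * L)
Step 1 — g * L = 9.81 * 264.0 = 2589.84
Step 2 — sqrt(g * L) = sqrt(2589.84) = 50.890471
Step 3 — Fn = 15.1 / 50.890471 ≈ 0.29672 (5 s.f.)

0.29672


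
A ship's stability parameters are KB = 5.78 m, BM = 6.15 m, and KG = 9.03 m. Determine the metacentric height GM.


Formula: GM = KB + BM - KG
Step 1 — KM = KB + BM = 5.78 + 6.15 = 11.93 m
Step 2 — GM = KM - KG = 11.93 - 9.03 = 2.9 m

2.9 m


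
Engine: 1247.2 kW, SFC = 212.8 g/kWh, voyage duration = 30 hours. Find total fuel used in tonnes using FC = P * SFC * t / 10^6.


Formula: FC (tonnes) = P * SFC * t / 1,000,000
Step 1 — P * SFC * t = 1247.2 * 212.8 * 30 = 7962124.8 g
Step 2 — FC (tonnes) = 7962124.8 / 1,000,000 ≈ 7.9621 tonnes (5 s.f.)

7.9621 tonnes


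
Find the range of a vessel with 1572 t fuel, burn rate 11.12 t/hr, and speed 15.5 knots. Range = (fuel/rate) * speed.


Formula: endurance = fuel / rate; range = endurance * speed
Step 1 — endurance = 1572 / 11.12 = 141.3669 hours
Step 2 — range = 141.3669 * 15.5 ≈ 2191.2 nautical miles (5 s.f.)

2191.2 NM


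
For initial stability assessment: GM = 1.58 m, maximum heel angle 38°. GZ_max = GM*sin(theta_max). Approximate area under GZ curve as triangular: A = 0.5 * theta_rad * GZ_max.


Formula: GZ_max = GM * sin(theta); Area = 0.5 * theta_rad * GZ_max
Step 1 — GZ_max = 1.58 * sin(38°) = 1.58 * 0.615661 = 0.972744 m
Step 2 — theta_rad = 38 * pi/180 = 0.663225 rad
Step 3 — Area = 0.5 * 0.663225 * 0.972744 ≈ 0.32257 m·rad (5 s.f.)

0.32257 m·rad


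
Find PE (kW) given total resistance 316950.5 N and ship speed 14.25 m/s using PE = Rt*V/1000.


Formula: PE = Rt * V / 1000 (kW)
Step 1 — PE (W) = 316950.5 * 14.25 = 4516544.625 W
Step 2 — PE (kW) = 4516544.625 / 1000 ≈ 4516.5 kW (5 s.f.)

4516.5 kW


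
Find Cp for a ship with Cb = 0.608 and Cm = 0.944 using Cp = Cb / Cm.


Formula: Cp = Cb / Cm
Substituting: Cp = 0.608 / 0.944
Result: Cp ≈ 0.64407 (5 s.f.)

0.64407


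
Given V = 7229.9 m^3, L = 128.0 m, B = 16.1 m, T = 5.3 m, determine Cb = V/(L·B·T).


Formula: Cb = V / (L * B * T)
Step 1 — L * B * T = 128.0 * 16.1 * 5.3 = 10922.24 m^3
Step 2 — Cb = 7229.9 / 10922.24 ≈ 0.66194 (5 s.f.)

0.66194


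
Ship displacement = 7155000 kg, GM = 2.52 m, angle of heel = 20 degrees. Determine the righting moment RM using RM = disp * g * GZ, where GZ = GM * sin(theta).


Formula: GZ = GM * sin(theta); RM = disp * g * GZ
Step 1 — GZ = 2.52 * sin(20°) = 2.52 * 0.34202 = 0.86189 m
Step 2 — RM = 7155000 * 9.81 * 0.86189 ≈ 60497000 N·m (5 s.f.)

60497000 N·m


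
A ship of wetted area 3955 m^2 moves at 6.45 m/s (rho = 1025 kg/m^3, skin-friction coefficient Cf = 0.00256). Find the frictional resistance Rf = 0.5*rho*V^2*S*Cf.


Formula: Rf = 0.5 * rho * V^2 * S * Cf
Step 1 — V^2 = 6.45^2 = 41.6025
Step 2 — 0.5 * rho * V^2 = 0.5 * 1025 * 41.6025 = 21321.28125
Step 3 — Rf = 21321.28125 * 3955 * 0.00256 ≈ 215870 N (5 s.f.)

215870 N


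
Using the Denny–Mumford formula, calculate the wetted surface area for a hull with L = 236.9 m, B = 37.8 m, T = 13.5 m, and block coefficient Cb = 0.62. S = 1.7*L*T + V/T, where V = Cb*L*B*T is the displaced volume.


Formula: S = 1.7*L*T + V/T with V = Cb*L*B*T, i.e. S = L * (1.7*T + Cb*B)
Step 1 — 1.7*T = 1.7 * 13.5 = 22.95 m
Step 2 — Cb*B = 0.62 * 37.8 = 23.436 m
Step 3 — 1.7*T + Cb*B = 22.95 + 23.436 = 46.386 m
Step 4 — S = 236.9 * 46.386 ≈ 10989 m^2 (5 s.f.)

10989 m^2


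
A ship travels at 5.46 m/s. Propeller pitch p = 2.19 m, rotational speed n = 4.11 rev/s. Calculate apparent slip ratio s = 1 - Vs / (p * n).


Formula: s = 1 - Vs / (p * n)
Step 1 — p * n = 2.19 * 4.11 = 9.0009
Step 2 — Vs / (p*n) = 5.46 / 9.0009 = 0.606606 (6 d.p.)
Step 3 — s = 1 - 0.606606 = 0.393394

0.393394


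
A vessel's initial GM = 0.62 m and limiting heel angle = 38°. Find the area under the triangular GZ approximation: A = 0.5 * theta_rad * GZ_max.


Formula: GZ_max = GM * sin(theta); Area = 0.5 * theta_rad * GZ_max
Step 1 — GZ_max = 0.62 * sin(38°) = 0.62 * 0.615661 = 0.38171 m
Step 2 — theta_rad = 38 * pi/180 = 0.663225 rad
Step 3 — Area = 0.5 * 0.663225 * 0.38171 ≈ 0.12658 m·rad (5 s.f.)

0.12658 m·rad


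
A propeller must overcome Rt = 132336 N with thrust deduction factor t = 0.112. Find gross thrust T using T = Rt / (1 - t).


Formula: T = Rt / (1 - t)
Step 1 — (1 - t) = 1 - 0.112 = 0.888
Step 2 — T = 132336 / 0.888 ≈ 149030 N (5 s.f.)

149030 N


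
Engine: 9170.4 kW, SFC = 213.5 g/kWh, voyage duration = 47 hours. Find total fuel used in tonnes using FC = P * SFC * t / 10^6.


Formula: FC (tonnes) = P * SFC * t / 1,000,000
Step 1 — P * SFC * t = 9170.4 * 213.5 * 47 = 92020378.8 g
Step 2 — FC (tonnes) = 92020378.8 / 1,000,000 ≈ 92.020 tonnes (5 s.f.)

92.020 tonnes


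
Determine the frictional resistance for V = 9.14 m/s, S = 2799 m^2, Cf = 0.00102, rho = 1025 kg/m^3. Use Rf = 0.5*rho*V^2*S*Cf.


Formula: Rf = 0.5 * rho * V^2 * S * Cf
Step 1 — V^2 = 9.14^2 = 83.5396
Step 2 — 0.5 * rho * V^2 = 0.5 * 1025 * 83.5396 = 42814.045
Step 3 — Rf = 42814.045 * 2799 * 0.00102 ≈ 122230 N (5 s.f.)

122230 N


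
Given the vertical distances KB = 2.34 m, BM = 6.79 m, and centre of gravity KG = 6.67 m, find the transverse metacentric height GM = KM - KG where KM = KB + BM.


Formula: GM = KB + BM - KG
Step 1 — KM = KB + BM = 2.34 + 6.79 = 9.13 m
Step 2 — GM = KM - KG = 9.13 - 6.67 = 2.46 m

2.46 m


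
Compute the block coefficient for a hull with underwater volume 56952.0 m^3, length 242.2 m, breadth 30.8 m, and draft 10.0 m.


Formula: Cb = V / (L * B * T)
Step 1 — L * B * T = 242.2 * 30.8 * 10.0 = 74597.6 m^3
Step 2 — Cb = 56952.0 / 74597.6 ≈ 0.76346 (5 s.f.)

0.76346


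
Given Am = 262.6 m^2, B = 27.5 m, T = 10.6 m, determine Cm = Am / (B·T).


Formula: Cm = Am / (B * T)
Step 1 — B * T = 27.5 * 10.6 = 291.5 m^2
Step 2 — Cm = 262.6 / 291.5 ≈ 0.90086 (5 s.f.)

0.90086


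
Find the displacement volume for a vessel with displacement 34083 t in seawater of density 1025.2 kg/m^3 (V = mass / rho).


Formula: V = mass / rho
Step 1 — convert tonnes to kg: 34083 t * 1000 = 34083000 kg
Step 2 — V = 34083000 / 1025.2 ≈ 33245 m^3 (5 s.f.)

33245 m^3


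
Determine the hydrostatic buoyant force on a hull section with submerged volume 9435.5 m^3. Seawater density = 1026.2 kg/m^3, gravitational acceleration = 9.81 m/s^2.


Formula: Fb = rho * g * V
Substituting: Fb = 1026.2 * 9.81 * 9435.5
Intermediate: 1026.2 * 9.81 = 10067.022
Result: Fb = 10067.022 * 9435.5 ≈ 94987000 N (5 s.f.)

94987000 N


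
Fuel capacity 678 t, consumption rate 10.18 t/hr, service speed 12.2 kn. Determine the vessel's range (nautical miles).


Formula: endurance = fuel / rate; range = endurance * speed
Step 1 — endurance = 678 / 10.18 = 66.6012 hours
Step 2 — range = 66.6012 * 12.2 ≈ 812.53 nautical miles (5 s.f.)

812.53 NM


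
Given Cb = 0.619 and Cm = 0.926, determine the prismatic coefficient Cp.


Formula: Cp = Cb / Cm
Substituting: Cp = 0.619 / 0.926
Result: Cp ≈ 0.66847 (5 s.f.)

0.66847


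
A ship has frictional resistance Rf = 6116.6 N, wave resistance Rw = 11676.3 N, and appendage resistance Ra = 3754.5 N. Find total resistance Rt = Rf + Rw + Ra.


Formula: Rt = Rf + Rw + Ra
Substituting: Rt = 6116.6 + 11676.3 + 3754.5
Result: Rt = 21547.4 N

21547.4 N


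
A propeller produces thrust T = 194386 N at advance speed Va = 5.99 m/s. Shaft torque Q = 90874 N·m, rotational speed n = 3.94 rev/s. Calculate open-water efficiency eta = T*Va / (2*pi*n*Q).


Formula: eta = T * Va / (2 * pi * n * Q)
Step 1 — numerator = T * Va = 194386 * 5.99 = 1164372.14
Step 2 — 2 * pi * n = 2 * pi * 3.94 = 24.75575
Step 3 — denominator = 24.75575 * 90874 = 2249654.03
Step 4 — eta = 1164372.14 / 2249654.03 ≈ 0.51758 (5 s.f.)

0.51758


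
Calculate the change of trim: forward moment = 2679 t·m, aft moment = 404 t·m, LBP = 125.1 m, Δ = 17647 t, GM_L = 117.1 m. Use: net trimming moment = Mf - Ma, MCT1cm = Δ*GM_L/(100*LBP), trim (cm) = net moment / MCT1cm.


Formula: net trimming moment = Mf - Ma; MCT1cm = Δ*GM_L/(100*LBP); trim = net moment / MCT1cm
Step 1 — net trimming moment = 2679 - 404 = 2275 t·m
Step 2 — MCT1cm = 17647 * 117.1 / (100 * 125.1) = 165.1849 t·m/cm
Step 3 — trim = 2275 / 165.1849 ≈ 13.772 cm (5 s.f.)

13.772 cm


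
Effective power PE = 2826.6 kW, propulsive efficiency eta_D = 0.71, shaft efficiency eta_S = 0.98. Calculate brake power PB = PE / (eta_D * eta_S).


Formula: PB = PE / (eta_D * eta_S)
Step 1 — combined efficiency = eta_D * eta_S = 0.71 * 0.98 = 0.6958
Step 2 — PB = 2826.6 / 0.6958 ≈ 4062.4 kW (5 s.f.)

4062.4 kW


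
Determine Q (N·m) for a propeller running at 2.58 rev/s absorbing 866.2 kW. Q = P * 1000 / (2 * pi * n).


Formula: Q = P_W / (2 * pi * n)
Step 1 — P_W = 866.2 kW * 1000 = 866200.0 W
Step 2 — 2 * pi * n = 2 * pi * 2.58 = 16.210618
Step 3 — Q = 866200.0 / 16.210618 ≈ 53434 N·m (5 s.f.)

53434 N·m


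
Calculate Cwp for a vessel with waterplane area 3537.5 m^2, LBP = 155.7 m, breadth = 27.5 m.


Formula: Cwp = Aw / (L * B)
Step 1 — L * B = 155.7 * 27.5 = 4281.75 m^2
Step 2 — Cwp = 3537.5 / 4281.75 ≈ 0.82618 (5 s.f.)

0.82618


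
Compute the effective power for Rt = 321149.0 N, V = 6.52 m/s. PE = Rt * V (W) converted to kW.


Formula: PE = Rt * V / 1000 (kW)
Step 1 — PE (W) = 321149.0 * 6.52 = 2093891.48 W
Step 2 — PE (kW) = 2093891.48 / 1000 ≈ 2093.9 kW (5 s.f.)

2093.9 kW


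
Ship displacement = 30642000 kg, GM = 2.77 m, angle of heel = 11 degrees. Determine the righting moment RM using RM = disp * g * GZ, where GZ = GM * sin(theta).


Formula: GZ = GM * sin(theta); RM = disp * g * GZ
Step 1 — GZ = 2.77 * sin(11°) = 2.77 * 0.190809 = 0.528541 m
Step 2 — RM = 30642000 * 9.81 * 0.528541 ≈ 158880000 N·m (5 s.f.)

158880000 N·m


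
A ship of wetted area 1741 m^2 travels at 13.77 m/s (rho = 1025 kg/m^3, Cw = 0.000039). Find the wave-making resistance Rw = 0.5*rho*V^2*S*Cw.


Formula: Rw = 0.5 * rho * V^2 * S * Cw
Step 1 — V^2 = 13.77^2 = 189.6129
Step 2 — 0.5 * rho * V^2 = 0.5 * 1025 * 189.6129 = 97176.61125
Step 3 — Rw = 97176.61125 * 1741 * 0.000039 ≈ 6598.2 N (5 s.f.)

6598.2 N


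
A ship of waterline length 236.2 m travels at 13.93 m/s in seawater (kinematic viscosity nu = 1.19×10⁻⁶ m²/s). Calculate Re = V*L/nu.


Formula: Re = V * L / nu
Step 1 — V * L = 13.93 * 236.2 = 3290.266 m^2/s
Step 2 — Re = 3290.266 / 1.19e-6 = 2.76e+09

2.76e+09


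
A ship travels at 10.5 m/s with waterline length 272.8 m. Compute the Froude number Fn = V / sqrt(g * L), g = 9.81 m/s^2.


Formula: Fn = V / sqrt(g * L)
Step 1 — g * L = 9.81 * 272.8 = 2676.168
Step 2 — sqrt(g * L) = sqrt(2676.168) = 51.731692
Step 3 — Fn = 10.5 / 51.731692 ≈ 0.20297 (5 s.f.)

0.20297


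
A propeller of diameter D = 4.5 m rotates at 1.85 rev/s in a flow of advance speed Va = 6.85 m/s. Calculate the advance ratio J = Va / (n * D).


Formula: J = Va / (n * D)
Step 1 — n * D = 1.85 * 4.5 = 8.325
Step 2 — J = 6.85 / 8.325 ≈ 0.82282 (5 s.f.)

0.82282


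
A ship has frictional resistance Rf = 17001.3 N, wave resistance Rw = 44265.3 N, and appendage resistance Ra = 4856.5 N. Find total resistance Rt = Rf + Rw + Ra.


Formula: Rt = Rf + Rw + Ra
Substituting: Rt = 17001.3 + 44265.3 + 4856.5
Result: Rt = 66123.1 N

66123.1 N


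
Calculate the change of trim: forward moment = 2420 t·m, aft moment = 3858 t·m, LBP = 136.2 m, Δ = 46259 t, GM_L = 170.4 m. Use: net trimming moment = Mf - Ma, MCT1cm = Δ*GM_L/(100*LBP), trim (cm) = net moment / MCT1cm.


Formula: net trimming moment = Mf - Ma; MCT1cm = Δ*GM_L/(100*LBP); trim = net moment / MCT1cm
Step 1 — net trimming moment = 2420 - 3858 = -1438 t·m
Step 2 — MCT1cm = 46259 * 170.4 / (100 * 136.2) = 578.747 t·m/cm
Step 3 — trim = -1438 / 578.747 ≈ -2.4847 cm (5 s.f.)

-2.4847 cm


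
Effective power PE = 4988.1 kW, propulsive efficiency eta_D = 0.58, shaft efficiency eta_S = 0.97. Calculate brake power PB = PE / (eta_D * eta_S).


Formula: PB = PE / (eta_D * eta_S)
Step 1 — combined efficiency = eta_D * eta_S = 0.58 * 0.97 = 0.5626
Step 2 — PB = 4988.1 / 0.5626 ≈ 8866.2 kW (5 s.f.)

8866.2 kW


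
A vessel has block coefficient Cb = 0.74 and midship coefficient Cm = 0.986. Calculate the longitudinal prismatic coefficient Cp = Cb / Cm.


Formula: Cp = Cb / Cm
Substituting: Cp = 0.74 / 0.986
Result: Cp ≈ 0.75051 (5 s.f.)

0.75051


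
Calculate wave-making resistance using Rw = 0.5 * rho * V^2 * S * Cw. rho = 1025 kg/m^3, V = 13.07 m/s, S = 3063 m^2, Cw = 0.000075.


Formula: Rw = 0.5 * rho * V^2 * S * Cw
Step 1 — V^2 = 13.07^2 = 170.8249
Step 2 — 0.5 * rho * V^2 = 0.5 * 1025 * 170.8249 = 87547.76125
Step 3 — Rw = 87547.76125 * 3063 * 0.000075 ≈ 20112 N (5 s.f.)

20112 N


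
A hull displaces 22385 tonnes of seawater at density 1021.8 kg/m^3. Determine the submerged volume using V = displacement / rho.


Formula: V = mass / rho
Step 1 — convert tonnes to kg: 22385 t * 1000 = 22385000 kg
Step 2 — V = 22385000 / 1021.8 ≈ 21907 m^3 (5 s.f.)

21907 m^3


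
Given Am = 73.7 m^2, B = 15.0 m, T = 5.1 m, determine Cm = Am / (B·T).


Formula: Cm = Am / (B * T)
Step 1 — B * T = 15.0 * 5.1 = 76.5 m^2
Step 2 — Cm = 73.7 / 76.5 ≈ 0.96340 (5 s.f.)

0.96340


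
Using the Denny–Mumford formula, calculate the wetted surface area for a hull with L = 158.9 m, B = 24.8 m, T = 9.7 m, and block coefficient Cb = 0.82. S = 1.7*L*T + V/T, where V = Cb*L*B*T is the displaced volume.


Formula: S = 1.7*L*T + V/T with V = Cb*L*B*T, i.e. S = L * (1.7*T + Cb*B)
Step 1 — 1.7*T = 1.7 * 9.7 = 16.49 m
Step 2 — Cb*B = 0.82 * 24.8 = 20.336 m
Step 3 — 1.7*T + Cb*B = 16.49 + 20.336 = 36.826 m
Step 4 — S = 158.9 * 36.826 ≈ 5851.7 m^2 (5 s.f.)

5851.7 m^2


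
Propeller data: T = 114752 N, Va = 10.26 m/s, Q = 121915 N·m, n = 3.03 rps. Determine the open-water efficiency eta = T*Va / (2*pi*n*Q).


Formula: eta = T * Va / (2 * pi * n * Q)
Step 1 — numerator = T * Va = 114752 * 10.26 = 1177355.52
Step 2 — 2 * pi * n = 2 * pi * 3.03 = 19.038051
Step 3 — denominator = 19.038051 * 121915 = 2321023.99
Step 4 — eta = 1177355.52 / 2321023.99 ≈ 0.50726 (5 s.f.)

0.50726


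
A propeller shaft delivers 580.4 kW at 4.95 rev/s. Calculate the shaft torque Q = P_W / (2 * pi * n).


Formula: Q = P_W / (2 * pi * n)
Step 1 — P_W = 580.4 kW * 1000 = 580400.0 W
Step 2 — 2 * pi * n = 2 * pi * 4.95 = 31.101767
Step 3 — Q = 580400.0 / 31.101767 ≈ 18661 N·m (5 s.f.)

18661 N·m


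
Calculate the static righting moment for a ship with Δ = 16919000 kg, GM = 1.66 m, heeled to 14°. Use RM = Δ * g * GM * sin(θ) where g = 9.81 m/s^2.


Formula: GZ = GM * sin(theta); RM = disp * g * GZ
Step 1 — GZ = 1.66 * sin(14°) = 1.66 * 0.241922 = 0.401591 m
Step 2 — RM = 16919000 * 9.81 * 0.401591 ≈ 66654000 N·m (5 s.f.)

66654000 N·m


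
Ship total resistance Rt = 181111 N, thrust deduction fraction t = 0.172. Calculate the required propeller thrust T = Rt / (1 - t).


Formula: T = Rt / (1 - t)
Step 1 — (1 - t) = 1 - 0.172 = 0.828
Step 2 — T = 181111 / 0.828 ≈ 218730 N (5 s.f.)

218730 N


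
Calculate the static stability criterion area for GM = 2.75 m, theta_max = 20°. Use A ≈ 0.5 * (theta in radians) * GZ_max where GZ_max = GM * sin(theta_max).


Formula: GZ_max = GM * sin(theta); Area = 0.5 * theta_rad * GZ_max
Step 1 — GZ_max = 2.75 * sin(20°) = 2.75 * 0.34202 = 0.940555 m
Step 2 — theta_rad = 20 * pi/180 = 0.349066 rad
Step 3 — Area = 0.5 * 0.349066 * 0.940555 ≈ 0.16416 m·rad (5 s.f.)

0.16416 m·rad


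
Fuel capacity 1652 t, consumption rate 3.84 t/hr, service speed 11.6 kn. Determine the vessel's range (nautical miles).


Formula: endurance = fuel / rate; range = endurance * speed
Step 1 — endurance = 1652 / 3.84 = 430.2083 hours
Step 2 — range = 430.2083 * 11.6 ≈ 4990.4 nautical miles (5 s.f.)

4990.4 NM


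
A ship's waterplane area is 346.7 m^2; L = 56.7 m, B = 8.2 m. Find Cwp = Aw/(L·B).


Formula: Cwp = Aw / (L * B)
Step 1 — L * B = 56.7 * 8.2 = 464.94 m^2
Step 2 — Cwp = 346.7 / 464.94 ≈ 0.74569 (5 s.f.)

0.74569


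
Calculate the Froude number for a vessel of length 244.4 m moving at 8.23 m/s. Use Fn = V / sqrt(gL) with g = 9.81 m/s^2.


Formula: Fn = V / sqrt(g * L)
Step 1 — g * L = 9.81 * 244.4 = 2397.564
Step 2 — sqrt(g * L) = sqrt(2397.564) = 48.964926
Step 3 — Fn = 8.23 / 48.964926 ≈ 0.16808 (5 s.f.)

0.16808


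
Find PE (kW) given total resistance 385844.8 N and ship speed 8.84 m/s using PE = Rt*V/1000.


Formula: PE = Rt * V / 1000 (kW)
Step 1 — PE (W) = 385844.8 * 8.84 = 3410868.032 W
Step 2 — PE (kW) = 3410868.032 / 1000 ≈ 3410.9 kW (5 s.f.)

3410.9 kW


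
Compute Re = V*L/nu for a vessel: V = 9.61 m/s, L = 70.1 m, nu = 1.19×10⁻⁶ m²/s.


Formula: Re = V * L / nu
Step 1 — V * L = 9.61 * 70.1 = 673.661 m^2/s
Step 2 — Re = 673.661 / 1.19e-6 = 5.66e+08

5.66e+08


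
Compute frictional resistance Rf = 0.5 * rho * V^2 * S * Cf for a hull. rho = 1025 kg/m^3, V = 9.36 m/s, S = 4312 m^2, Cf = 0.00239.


Formula: Rf = 0.5 * rho * V^2 * S * Cf
Step 1 — V^2 = 9.36^2 = 87.6096
Step 2 — 0.5 * rho * V^2 = 0.5 * 1025 * 87.6096 = 44899.92
Step 3 — Rf = 44899.92 * 4312 * 0.00239 ≈ 462720 N (5 s.f.)

462720 N


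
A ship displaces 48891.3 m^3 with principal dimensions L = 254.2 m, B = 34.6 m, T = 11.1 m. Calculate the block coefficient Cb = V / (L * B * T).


Formula: Cb = V / (L * B * T)
Step 1 — L * B * T = 254.2 * 34.6 * 11.1 = 97628.052 m^3
Step 2 — Cb = 48891.3 / 97628.052 ≈ 0.50079 (5 s.f.)

0.50079


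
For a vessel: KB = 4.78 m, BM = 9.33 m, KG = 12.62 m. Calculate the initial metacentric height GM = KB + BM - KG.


Formula: GM = KB + BM - KG
Step 1 — KM = KB + BM = 4.78 + 9.33 = 14.11 m
Step 2 — GM = KM - KG = 14.11 - 12.62 = 1.49 m

1.49 m


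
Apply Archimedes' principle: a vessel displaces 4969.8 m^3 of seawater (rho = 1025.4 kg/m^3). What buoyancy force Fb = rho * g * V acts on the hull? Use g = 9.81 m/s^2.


Formula: Fb = rho * g * V
Substituting: Fb = 1025.4 * 9.81 * 4969.8
Intermediate: 1025.4 * 9.81 = 10059.174
Result: Fb = 10059.174 * 4969.8 ≈ 49992000 N (5 s.f.)

49992000 N


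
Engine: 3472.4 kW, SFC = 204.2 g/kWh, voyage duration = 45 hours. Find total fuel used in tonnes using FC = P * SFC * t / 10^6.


Formula: FC (tonnes) = P * SFC * t / 1,000,000
Step 1 — P * SFC * t = 3472.4 * 204.2 * 45 = 31907883.6 g
Step 2 — FC (tonnes) = 31907883.6 / 1,000,000 ≈ 31.908 tonnes (5 s.f.)

31.908 tonnes


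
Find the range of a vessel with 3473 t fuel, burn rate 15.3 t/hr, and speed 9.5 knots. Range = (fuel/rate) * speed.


Formula: endurance = fuel / rate; range = endurance * speed
Step 1 — endurance = 3473 / 15.3 = 226.9935 hours
Step 2 — range = 226.9935 * 9.5 ≈ 2156.4 nautical miles (5 s.f.)

2156.4 NM


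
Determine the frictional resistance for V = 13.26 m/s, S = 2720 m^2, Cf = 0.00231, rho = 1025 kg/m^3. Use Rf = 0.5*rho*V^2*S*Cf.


Formula: Rf = 0.5 * rho * V^2 * S * Cf
Step 1 — V^2 = 13.26^2 = 175.8276
Step 2 — 0.5 * rho * V^2 = 0.5 * 1025 * 175.8276 = 90111.645
Step 3 — Rf = 90111.645 * 2720 * 0.00231 ≈ 566190 N (5 s.f.)

566190 N


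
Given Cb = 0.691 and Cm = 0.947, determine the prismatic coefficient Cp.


Formula: Cp = Cb / Cm
Substituting: Cp = 0.691 / 0.947
Result: Cp ≈ 0.72967 (5 s.f.)

0.72967


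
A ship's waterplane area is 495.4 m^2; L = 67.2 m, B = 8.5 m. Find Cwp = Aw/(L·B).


Formula: Cwp = Aw / (L * B)
Step 1 — L * B = 67.2 * 8.5 = 571.2 m^2
Step 2 — Cwp = 495.4 / 571.2 ≈ 0.86730 (5 s.f.)

0.86730


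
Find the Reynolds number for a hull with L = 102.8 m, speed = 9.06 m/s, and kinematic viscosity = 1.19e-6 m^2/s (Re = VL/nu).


Formula: Re = V * L / nu
Step 1 — V * L = 9.06 * 102.8 = 931.368 m^2/s
Step 2 — Re = 931.368 / 1.19e-6 = 7.83e+08

7.83e+08


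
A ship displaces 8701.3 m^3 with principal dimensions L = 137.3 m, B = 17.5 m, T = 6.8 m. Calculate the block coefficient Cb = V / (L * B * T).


Formula: Cb = V / (L * B * T)
Step 1 — L * B * T = 137.3 * 17.5 * 6.8 = 16338.7 m^3
Step 2 — Cb = 8701.3 / 16338.7 ≈ 0.53256 (5 s.f.)

0.53256


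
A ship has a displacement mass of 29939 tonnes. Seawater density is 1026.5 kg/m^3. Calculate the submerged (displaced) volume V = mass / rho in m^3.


Formula: V = mass / rho
Step 1 — convert tonnes to kg: 29939 t * 1000 = 29939000 kg
Step 2 — V = 29939000 / 1026.5 ≈ 29166 m^3 (5 s.f.)

29166 m^3


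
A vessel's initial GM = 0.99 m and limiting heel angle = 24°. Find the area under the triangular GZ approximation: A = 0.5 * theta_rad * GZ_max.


Formula: GZ_max = GM * sin(theta); Area = 0.5 * theta_rad * GZ_max
Step 1 — GZ_max = 0.99 * sin(24°) = 0.99 * 0.406737 = 0.40267 m
Step 2 — theta_rad = 24 * pi/180 = 0.418879 rad
Step 3 — Area = 0.5 * 0.418879 * 0.40267 ≈ 0.084335 m·rad (5 s.f.)

0.084335 m·rad


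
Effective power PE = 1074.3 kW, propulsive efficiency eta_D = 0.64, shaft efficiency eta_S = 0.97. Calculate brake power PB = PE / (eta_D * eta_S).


Formula: PB = PE / (eta_D * eta_S)
Step 1 — combined efficiency = eta_D * eta_S = 0.64 * 0.97 = 0.6208
Step 2 — PB = 1074.3 / 0.6208 ≈ 1730.5 kW (5 s.f.)

1730.5 kW


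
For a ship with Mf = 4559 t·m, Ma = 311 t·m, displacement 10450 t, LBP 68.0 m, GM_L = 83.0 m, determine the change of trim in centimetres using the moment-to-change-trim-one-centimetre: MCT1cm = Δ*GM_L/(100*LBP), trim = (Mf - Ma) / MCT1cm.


Formula: net trimming moment = Mf - Ma; MCT1cm = Δ*GM_L/(100*LBP); trim = net moment / MCT1cm
Step 1 — net trimming moment = 4559 - 311 = 4248 t·m
Step 2 — MCT1cm = 10450 * 83.0 / (100 * 68.0) = 127.5515 t·m/cm
Step 3 — trim = 4248 / 127.5515 ≈ 33.304 cm (5 s.f.)

33.304 cm


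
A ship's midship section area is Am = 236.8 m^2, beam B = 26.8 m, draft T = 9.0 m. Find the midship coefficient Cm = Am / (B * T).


Formula: Cm = Am / (B * T)
Step 1 — B * T = 26.8 * 9.0 = 241.2 m^2
Step 2 — Cm = 236.8 / 241.2 ≈ 0.98176 (5 s.f.)

0.98176


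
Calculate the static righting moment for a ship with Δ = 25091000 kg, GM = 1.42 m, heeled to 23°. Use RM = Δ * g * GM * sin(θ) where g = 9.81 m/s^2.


Formula: GZ = GM * sin(theta); RM = disp * g * GZ
Step 1 — GZ = 1.42 * sin(23°) = 1.42 * 0.390731 = 0.554838 m
Step 2 — RM = 25091000 * 9.81 * 0.554838 ≈ 136570000 N·m (5 s.f.)

136570000 N·m


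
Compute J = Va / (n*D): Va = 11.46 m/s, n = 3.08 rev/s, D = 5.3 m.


Formula: J = Va / (n * D)
Step 1 — n * D = 3.08 * 5.3 = 16.324
Step 2 — J = 11.46 / 16.324 ≈ 0.70203 (5 s.f.)

0.70203


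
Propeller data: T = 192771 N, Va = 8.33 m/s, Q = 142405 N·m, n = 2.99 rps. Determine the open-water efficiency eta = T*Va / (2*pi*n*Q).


Formula: eta = T * Va / (2 * pi * n * Q)
Step 1 — numerator = T * Va = 192771 * 8.33 = 1605782.43
Step 2 — 2 * pi * n = 2 * pi * 2.99 = 18.786724
Step 3 — denominator = 18.786724 * 142405 = 2675323.43
Step 4 — eta = 1605782.43 / 2675323.43 ≈ 0.60022 (5 s.f.)

0.60022


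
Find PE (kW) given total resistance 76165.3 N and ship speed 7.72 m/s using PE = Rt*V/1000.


Formula: PE = Rt * V / 1000 (kW)
Step 1 — PE (W) = 76165.3 * 7.72 = 587996.116 W
Step 2 — PE (kW) = 587996.116 / 1000 ≈ 588.00 kW (5 s.f.)

588.00 kW


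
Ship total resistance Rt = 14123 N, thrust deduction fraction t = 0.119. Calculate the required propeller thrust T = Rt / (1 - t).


Formula: T = Rt / (1 - t)
Step 1 — (1 - t) = 1 - 0.119 = 0.881
Step 2 — T = 14123 / 0.881 ≈ 16031 N (5 s.f.)

16031 N


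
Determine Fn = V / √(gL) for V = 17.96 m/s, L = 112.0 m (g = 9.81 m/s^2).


Formula: Fn = V / sqrt(g * L)
Step 1 — g * L = 9.81 * 112.0 = 1098.72
Step 2 — sqrt(g * L) = sqrt(1098.72) = 33.146946
Step 3 — Fn = 17.96 / 33.146946 ≈ 0.54183 (5 s.f.)

0.54183


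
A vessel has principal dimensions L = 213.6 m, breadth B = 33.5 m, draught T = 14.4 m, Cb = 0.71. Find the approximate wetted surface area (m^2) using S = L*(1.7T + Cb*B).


Formula: S = 1.7*L*T + V/T with V = Cb*L*B*T, i.e. S = L * (1.7*T + Cb*B)
Step 1 — 1.7*T = 1.7 * 14.4 = 24.48 m
Step 2 — Cb*B = 0.71 * 33.5 = 23.785 m
Step 3 — 1.7*T + Cb*B = 24.48 + 23.785 = 48.265 m
Step 4 — S = 213.6 * 48.265 ≈ 10309 m^2 (5 s.f.)

10309 m^2


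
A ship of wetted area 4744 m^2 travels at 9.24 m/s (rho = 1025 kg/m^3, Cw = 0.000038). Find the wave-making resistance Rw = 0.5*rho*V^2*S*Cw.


Formula: Rw = 0.5 * rho * V^2 * S * Cw
Step 1 — V^2 = 9.24^2 = 85.3776
Step 2 — 0.5 * rho * V^2 = 0.5 * 1025 * 85.3776 = 43756.02
Step 3 — Rw = 43756.02 * 4744 * 0.000038 ≈ 7888.0 N (5 s.f.)

7888.0 N


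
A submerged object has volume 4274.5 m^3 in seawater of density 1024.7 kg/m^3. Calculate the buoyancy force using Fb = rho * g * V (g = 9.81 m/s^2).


Formula: Fb = rho * g * V
Substituting: Fb = 1024.7 * 9.81 * 4274.5
Intermediate: 1024.7 * 9.81 = 10052.307
Result: Fb = 10052.307 * 4274.5 ≈ 42969000 N (5 s.f.)

42969000 N


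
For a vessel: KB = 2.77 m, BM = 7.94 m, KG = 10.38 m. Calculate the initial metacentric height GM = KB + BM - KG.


Formula: GM = KB + BM - KG
Step 1 — KM = KB + BM = 2.77 + 7.94 = 10.71 m
Step 2 — GM = KM - KG = 10.71 - 10.38 = 0.33 m

0.33 m


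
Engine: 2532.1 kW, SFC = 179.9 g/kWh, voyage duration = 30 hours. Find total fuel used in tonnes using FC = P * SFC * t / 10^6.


Formula: FC (tonnes) = P * SFC * t / 1,000,000
Step 1 — P * SFC * t = 2532.1 * 179.9 * 30 = 13665743.7 g
Step 2 — FC (tonnes) = 13665743.7 / 1,000,000 ≈ 13.666 tonnes (5 s.f.)

13.666 tonnes


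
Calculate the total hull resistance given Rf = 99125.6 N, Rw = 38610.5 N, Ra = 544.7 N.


Formula: Rt = Rf + Rw + Ra
Substituting: Rt = 99125.6 + 38610.5 + 544.7
Result: Rt = 138280.8 N

138280.8 N


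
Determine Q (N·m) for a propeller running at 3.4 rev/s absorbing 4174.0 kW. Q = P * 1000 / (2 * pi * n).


Formula: Q = P_W / (2 * pi * n)
Step 1 — P_W = 4174.0 kW * 1000 = 4174000.0 W
Step 2 — 2 * pi * n = 2 * pi * 3.4 = 21.36283
Step 3 — Q = 4174000.0 / 21.36283 ≈ 195390 N·m (5 s.f.)

195390 N·m


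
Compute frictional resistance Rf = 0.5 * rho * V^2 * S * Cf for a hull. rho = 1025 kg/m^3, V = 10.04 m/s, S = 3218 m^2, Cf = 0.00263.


Formula: Rf = 0.5 * rho * V^2 * S * Cf
Step 1 — V^2 = 10.04^2 = 100.8016
Step 2 — 0.5 * rho * V^2 = 0.5 * 1025 * 100.8016 = 51660.82
Step 3 — Rf = 51660.82 * 3218 * 0.00263 ≈ 437220 N (5 s.f.)

437220 N


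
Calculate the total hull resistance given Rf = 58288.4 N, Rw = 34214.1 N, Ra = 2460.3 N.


Formula: Rt = Rf + Rw + Ra
Substituting: Rt = 58288.4 + 34214.1 + 2460.3
Result: Rt = 94962.8 N

94962.8 N


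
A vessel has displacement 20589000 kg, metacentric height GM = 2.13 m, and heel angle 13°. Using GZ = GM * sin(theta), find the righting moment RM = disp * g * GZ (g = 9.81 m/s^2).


Formula: GZ = GM * sin(theta); RM = disp * g * GZ
Step 1 — GZ = 2.13 * sin(13°) = 2.13 * 0.224951 = 0.479146 m
Step 2 — RM = 20589000 * 9.81 * 0.479146 ≈ 96777000 N·m (5 s.f.)

96777000 N·m


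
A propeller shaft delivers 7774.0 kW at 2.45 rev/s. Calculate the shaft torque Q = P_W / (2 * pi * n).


Formula: Q = P_W / (2 * pi * n)
Step 1 — P_W = 7774.0 kW * 1000 = 7774000.0 W
Step 2 — 2 * pi * n = 2 * pi * 2.45 = 15.393804
Step 3 — Q = 7774000.0 / 15.393804 ≈ 505010 N·m (5 s.f.)

505010 N·m


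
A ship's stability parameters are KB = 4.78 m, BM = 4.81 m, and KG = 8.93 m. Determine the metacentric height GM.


Formula: GM = KB + BM - KG
Step 1 — KM = KB + BM = 4.78 + 4.81 = 9.59 m
Step 2 — GM = KM - KG = 9.59 - 8.93 = 0.66 m

0.66 m


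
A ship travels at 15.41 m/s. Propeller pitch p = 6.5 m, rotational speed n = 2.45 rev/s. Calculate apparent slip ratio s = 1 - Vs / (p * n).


Formula: s = 1 - Vs / (p * n)
Step 1 — p * n = 6.5 * 2.45 = 15.925
Step 2 — Vs / (p*n) = 15.41 / 15.925 = 0.967661 (6 d.p.)
Step 3 — s = 1 - 0.967661 = 0.032339

0.032339


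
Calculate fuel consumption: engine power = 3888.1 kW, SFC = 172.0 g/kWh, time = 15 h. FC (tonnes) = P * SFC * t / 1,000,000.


Formula: FC (tonnes) = P * SFC * t / 1,000,000
Step 1 — P * SFC * t = 3888.1 * 172.0 * 15 = 10031298.0 g
Step 2 — FC (tonnes) = 10031298.0 / 1,000,000 ≈ 10.031 tonnes (5 s.f.)

10.031 tonnes


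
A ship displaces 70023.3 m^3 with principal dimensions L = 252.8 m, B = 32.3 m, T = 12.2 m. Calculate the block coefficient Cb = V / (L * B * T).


Formula: Cb = V / (L * B * T)
Step 1 — L * B * T = 252.8 * 32.3 * 12.2 = 99618.368 m^3
Step 2 — Cb = 70023.3 / 99618.368 ≈ 0.70292 (5 s.f.)

0.70292


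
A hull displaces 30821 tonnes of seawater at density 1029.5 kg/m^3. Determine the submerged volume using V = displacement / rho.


Formula: V = mass / rho
Step 1 — convert tonnes to kg: 30821 t * 1000 = 30821000 kg
Step 2 — V = 30821000 / 1029.5 ≈ 29938 m^3 (5 s.f.)

29938 m^3


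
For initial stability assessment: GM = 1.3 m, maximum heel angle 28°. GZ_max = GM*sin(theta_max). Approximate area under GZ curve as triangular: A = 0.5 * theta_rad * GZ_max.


Formula: GZ_max = GM * sin(theta); Area = 0.5 * theta_rad * GZ_max
Step 1 — GZ_max = 1.3 * sin(28°) = 1.3 * 0.469472 = 0.610314 m
Step 2 — theta_rad = 28 * pi/180 = 0.488692 rad
Step 3 — Area = 0.5 * 0.488692 * 0.610314 ≈ 0.14913 m·rad (5 s.f.)

0.14913 m·rad
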